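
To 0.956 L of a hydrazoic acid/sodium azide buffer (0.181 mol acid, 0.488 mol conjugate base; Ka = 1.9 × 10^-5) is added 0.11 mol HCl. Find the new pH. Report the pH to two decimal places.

pH = 4.83

After neutralization: n(HN3) = 0.291 mol, n(N3-) = 0.378 mol.
pKa = −log(1.9 × 10^-5) = 4.721
pH = pKa + log([A⁻]/[HA]) = 4.721 + log(0.378/0.291) = 4.721 +0.114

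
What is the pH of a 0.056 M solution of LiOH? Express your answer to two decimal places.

pH = 12.75

LiOH is a strong base; [OH-] = 0.056 M.
pOH = -log(0.056) = 1.25
pH = 14.00 - 1.25 = 12.75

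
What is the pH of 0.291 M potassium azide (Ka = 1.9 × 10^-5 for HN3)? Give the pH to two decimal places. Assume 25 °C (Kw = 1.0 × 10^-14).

pH = 9.09

N3- is the conjugate base of the weak acid HN3.
Kb = Kw/Ka = 1.0×10^-14 / 1.9 × 10^-5 = 5.26 × 10^-10
Kb = [OH-]²/(0.291 − [OH-]) = 5.26 × 10^-10
Neglecting [OH-] in the denominator: [OH-] = √(5.26 × 10^-10 × 0.291) = 1.24 × 10^-5 M
pOH = 4.91, so pH = 14.00 − pOH = 9.09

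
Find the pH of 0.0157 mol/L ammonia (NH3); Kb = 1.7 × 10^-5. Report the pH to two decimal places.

NH3 + H2O ⇌ NH4+ + OH-
Kb = [OH-]²/(0.0157 − [OH-]) = 1.7 × 10^-5
Since Kb ≪ C₀, [OH-] ≈ √(Kb·C₀) = 5.17 × 10^-4 M.
pOH = −log(5.17 × 10^-4) = 3.29; pH = 14.00 − 3.29 = 10.71

pH = 10.71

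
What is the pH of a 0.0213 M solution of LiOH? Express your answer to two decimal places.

pH = 12.33

LiOH is a strong base; [OH-] = 0.0213 M.
pOH = -log(0.0213) = 1.67
pH = 14.00 - 1.67 = 12.33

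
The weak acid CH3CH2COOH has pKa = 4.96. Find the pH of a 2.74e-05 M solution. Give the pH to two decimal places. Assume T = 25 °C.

CH3CH2COOH ⇌ CH3CH2COO- + H+
Ka = 10^(−4.96) = 1.10 × 10^-5
Ka = x²/(2.74e-05 − x) = 1.10 × 10^-5
x is not negligible relative to C₀; solve x² + 1.1e-05·x − 3.01e-10 = 0.
x = (−Ka + √(Ka² + 4·Ka·C₀))/2 = 1.27 × 10^-5 M
pH = −log(1.27 × 10^-5) = 4.90

pH = 4.90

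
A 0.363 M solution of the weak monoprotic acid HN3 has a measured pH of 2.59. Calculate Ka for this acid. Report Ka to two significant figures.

Ka = 1.8 × 10^-5

[H+] = 10^(-2.59) = 2.57 × 10^-3 M
At equilibrium [HA] = 0.363 − 2.57 × 10^-3 = 3.60 × 10^-1 M
Ka = [H+][A-]/[HA] = (2.57 × 10^-3)² / 3.60 × 10^-1 = 1.8 × 10^-5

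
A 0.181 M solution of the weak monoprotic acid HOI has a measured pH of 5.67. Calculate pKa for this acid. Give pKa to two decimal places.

pKa = 10.60

[H+] = 10^(-5.67) = 2.14 × 10^-6 M
At equilibrium [HA] = 0.181 − 2.14 × 10^-6 = 1.81 × 10^-1 M
Ka = [H+][A-]/[HA] = (2.14 × 10^-6)² / 1.81 × 10^-1 = 2.53 × 10^-11
pKa = -log(2.53 × 10^-11) = 10.60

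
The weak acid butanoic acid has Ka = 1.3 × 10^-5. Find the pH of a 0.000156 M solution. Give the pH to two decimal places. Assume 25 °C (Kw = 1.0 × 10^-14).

pH = 4.41

CH3(CH2)2COOH ⇌ CH3(CH2)2COO- + H+
Let x = [H+] at equilibrium. Ka = x²/(0.000156 − x).
The 5% rule fails; solving x² + Ka·x − Ka·C₀ = 0 exactly:
x = (−Ka + √(Ka² + 4·Ka·C₀))/2 = 3.90 × 10^-5 M
pH = −log(3.90 × 10^-5) = 4.41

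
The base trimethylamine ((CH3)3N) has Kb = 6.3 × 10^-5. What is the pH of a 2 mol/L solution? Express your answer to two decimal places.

pH = 12.05

(CH3)3N + H2O ⇌ (CH3)3NH+ + OH-
From the ICE table, Kb = [OH-]²/(2 − [OH-]) = 6.3 × 10^-5.
Assume [OH-] ≪ 2: [OH-] ≈ √(6.3 × 10^-5 × 2) = 1.12 × 10^-2 M
pOH = −log(1.12 × 10^-2) = 1.95; pH = 14.00 − 1.95 = 12.05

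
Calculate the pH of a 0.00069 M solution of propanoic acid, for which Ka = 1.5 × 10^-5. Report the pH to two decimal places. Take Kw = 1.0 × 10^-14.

CH3CH2COOH ⇌ CH3CH2COO- + H+
From the ICE table, Ka = x²/(0.00069 − x) = 1.5 × 10^-5.
The 5% rule fails; solving x² + Ka·x − Ka·C₀ = 0 exactly:
x = (−Ka + √(Ka² + 4·Ka·C₀))/2 = 9.45 × 10^-5 M
pH = −log[H+] = −log(9.45 × 10^-5) = 4.02

pH = 4.02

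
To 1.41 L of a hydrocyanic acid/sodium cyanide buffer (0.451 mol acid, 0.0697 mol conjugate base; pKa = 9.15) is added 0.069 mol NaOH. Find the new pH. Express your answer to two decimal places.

OH- converts HCN to CN-: HCN → 0.382 mol, CN- → 0.139 mol.
pH = pKa + log(n_CN-/n_HCN) = 9.15 + log(0.139/0.382) = 9.15 + (-0.439)

pH = 8.71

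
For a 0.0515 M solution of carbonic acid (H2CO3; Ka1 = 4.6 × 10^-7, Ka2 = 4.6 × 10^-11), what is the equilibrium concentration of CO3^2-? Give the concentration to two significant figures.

First ionization gives [H+] ≈ [HCO3-] = 1.54 × 10^-4 M.
Second step: Ka2 = [H+][CO3^2-]/[HCO3-] ≈ [CO3^2-] (since [H+] ≈ [HCO3-]).
So [CO3^2-] ≈ Ka2.

4.6 × 10^-11 M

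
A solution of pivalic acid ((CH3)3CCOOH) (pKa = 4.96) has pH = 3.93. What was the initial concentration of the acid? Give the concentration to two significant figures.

C₀ = 1.4 × 10^-3 M

[H+] = 10^(-3.93) = 1.17 × 10^-4 M = x
Ka = 10^(−4.96) = 1.10 × 10^-5
Ka = x²/(C₀ − x) ⇒ C₀ = x + x²/Ka
C₀ = 1.17 × 10^-4 + (1.17 × 10^-4)²/(1.10 × 10^-5) = 1.36 × 10^-3 M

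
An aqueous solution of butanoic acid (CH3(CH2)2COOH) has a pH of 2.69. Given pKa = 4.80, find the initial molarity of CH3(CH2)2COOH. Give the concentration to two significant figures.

C₀ = 2.7 × 10^-1 M

[H+] = 10^(-2.69) = 2.04 × 10^-3 M = x
Ka = 10^(−4.80) = 1.58 × 10^-5
Ka = x²/(C₀ − x) ⇒ C₀ = x + x²/Ka
C₀ = 2.04 × 10^-3 + (2.04 × 10^-3)²/(1.58 × 10^-5) = 2.65 × 10^-1 M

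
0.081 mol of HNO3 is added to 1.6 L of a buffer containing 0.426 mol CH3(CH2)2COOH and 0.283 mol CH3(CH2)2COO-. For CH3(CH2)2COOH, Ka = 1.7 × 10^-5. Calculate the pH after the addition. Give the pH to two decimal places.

pH = 4.37

After neutralization: n(CH3(CH2)2COOH) = 0.507 mol, n(CH3(CH2)2COO-) = 0.202 mol.
pKa = −log(1.7 × 10^-5) = 4.770
pH = pKa + log(n_CH3(CH2)2COO-/n_CH3(CH2)2COOH) = 4.770 + log(0.202/0.507) = 4.770 + (-0.400)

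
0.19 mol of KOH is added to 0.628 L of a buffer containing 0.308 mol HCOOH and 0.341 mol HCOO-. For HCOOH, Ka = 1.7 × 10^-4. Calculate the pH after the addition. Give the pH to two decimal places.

pH = 4.42

After neutralization: n(HCOOH) = 0.118 mol, n(HCOO-) = 0.531 mol.
pKa = −log(1.7 × 10^-4) = 3.770
pH = pKa + log([A⁻]/[HA]) = 3.770 + log(0.531/0.118) = 3.770 +0.653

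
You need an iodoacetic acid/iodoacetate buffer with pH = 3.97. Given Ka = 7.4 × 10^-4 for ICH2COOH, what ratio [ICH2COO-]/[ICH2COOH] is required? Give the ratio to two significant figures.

ratio = 6.9

pKa = -log(7.4 × 10^-4) = 3.131
pH = pKa + log(r) ⇒ log(r) = 3.97 − 3.131 = +0.839
r = [ICH2COO-]/[ICH2COOH] = 10^(+0.839) = 6.9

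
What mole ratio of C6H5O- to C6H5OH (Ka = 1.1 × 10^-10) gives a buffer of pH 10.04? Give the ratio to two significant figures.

pKa = -log(1.1 × 10^-10) = 9.959
pH = pKa + log(r) ⇒ log(r) = 10.04 − 9.959 = +0.081
r = [C6H5O-]/[C6H5OH] = 10^(+0.081) = 1.21

ratio = 1.2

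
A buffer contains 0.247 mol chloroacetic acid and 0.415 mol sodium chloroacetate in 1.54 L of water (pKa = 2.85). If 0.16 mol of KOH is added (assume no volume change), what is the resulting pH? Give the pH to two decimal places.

OH- converts ClCH2COOH to ClCH2COO-: ClCH2COOH → 0.087 mol, ClCH2COO- → 0.575 mol.
Henderson–Hasselbalch with mole ratio 0.575/0.087: pH = 2.85 + (+0.820)

pH = 3.67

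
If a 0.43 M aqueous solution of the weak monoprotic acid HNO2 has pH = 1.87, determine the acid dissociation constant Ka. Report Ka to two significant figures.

[H+] = 10^(-1.87) = 1.35 × 10^-2 M
At equilibrium [HA] = 0.43 − 1.35 × 10^-2 = 4.16 × 10^-1 M
Ka = [H+][A-]/[HA] = (1.35 × 10^-2)² / 4.16 × 10^-1 = 4.4 × 10^-4

Ka = 4.4 × 10^-4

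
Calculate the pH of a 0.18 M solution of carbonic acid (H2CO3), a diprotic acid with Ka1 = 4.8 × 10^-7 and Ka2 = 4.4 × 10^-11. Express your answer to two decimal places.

Ka1 ≫ Ka2, so treat the first dissociation as the only significant source of H+.
Ka1 = x²/(0.18 − x) = 4.8 × 10^-7
x ≈ √(4.8 × 10^-7 × 0.18) = 2.94 × 10^-4 M
pH = −log(2.94 × 10^-4) = 3.53

pH = 3.53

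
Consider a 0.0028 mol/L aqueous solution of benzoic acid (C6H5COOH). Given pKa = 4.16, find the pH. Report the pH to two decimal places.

C6H5COOH ⇌ C6H5COO- + H+
Ka = 10^(−4.16) = 6.92 × 10^-5
From the ICE table, Ka = x²/(0.0028 − x) = 6.92 × 10^-5.
x is not negligible relative to C₀; solve x² + 6.92e-05·x − 1.94e-07 = 0.
x = [−6.92e-05 + √(6.92e-05² + 7.75e-07)]/2 = 4.07 × 10^-4 M
pH = −log(4.07 × 10^-4) = 3.39

pH = 3.39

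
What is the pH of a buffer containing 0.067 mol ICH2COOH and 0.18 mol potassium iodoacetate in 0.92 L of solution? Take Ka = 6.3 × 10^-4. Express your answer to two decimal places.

pH = 3.63

pKa = −log(6.3 × 10^-4) = 3.201
pH = pKa + log([A⁻]/[HA]) = 3.201 + log(0.18/0.067)
pH = 3.201 + (+0.429) = 3.63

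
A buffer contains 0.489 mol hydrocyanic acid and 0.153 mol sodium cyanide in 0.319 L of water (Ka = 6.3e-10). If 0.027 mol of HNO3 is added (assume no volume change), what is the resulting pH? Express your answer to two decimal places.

pH = 8.59

After neutralization: n(HCN) = 0.516 mol, n(CN-) = 0.126 mol.
pKa = −log(6.3 × 10^-10) = 9.201
pH = pKa + log([A⁻]/[HA]) = 9.201 + log(0.126/0.516) = 9.201 -0.612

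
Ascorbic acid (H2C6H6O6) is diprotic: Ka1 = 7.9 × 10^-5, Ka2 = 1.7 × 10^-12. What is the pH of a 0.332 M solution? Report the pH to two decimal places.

pH = 2.29

Ka1 ≫ Ka2, so treat the first dissociation as the only significant source of H+.
Ka1 = x²/(0.332 − x) = 7.9 × 10^-5
x ≈ √(7.9 × 10^-5 × 0.332) = 5.12 × 10^-3 M
pH = −log(5.12 × 10^-3) = 2.29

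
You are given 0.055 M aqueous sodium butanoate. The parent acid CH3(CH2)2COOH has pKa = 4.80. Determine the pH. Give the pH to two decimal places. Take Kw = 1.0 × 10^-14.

pH = 8.77

CH3(CH2)2COO- is the conjugate base of the weak acid CH3(CH2)2COOH.
Ka = 10^(−4.80) = 1.58 × 10^-5
Kb = Kw/Ka = 1.0×10^-14 / 1.58 × 10^-5 = 6.33 × 10^-10
Kb = [OH-]²/(0.055 − [OH-]) = 6.33 × 10^-10
Since Kb ≪ C₀, [OH-] ≈ √(Kb·C₀) = 5.90 × 10^-6 M.
([OH-]/C₀ = 0.011% < 5%, so the approximation holds.)
pOH = −log(5.90 × 10^-6) = 5.23; pH = 14.00 − 5.23 = 8.77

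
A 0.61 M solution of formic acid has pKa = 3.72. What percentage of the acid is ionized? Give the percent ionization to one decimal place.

HCOOH ⇌ HCOO- + H+; let x = [H+] at equilibrium.
Ka = 10^(−3.72) = 1.91 × 10^-4
x ≈ √(Ka·C₀) = √(1.91 × 10^-4 × 0.61) = 1.08 × 10^-2 M
Fraction ionized = 1.08 × 10^-2 / 0.61 = 0.0177 → 1.8%

1.8%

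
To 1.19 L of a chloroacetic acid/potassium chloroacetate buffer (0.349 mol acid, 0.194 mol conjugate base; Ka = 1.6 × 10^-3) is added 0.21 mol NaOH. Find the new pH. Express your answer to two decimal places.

After neutralization: n(ClCH2COOH) = 0.139 mol, n(ClCH2COO-) = 0.404 mol.
pKa = −log(1.6 × 10^-3) = 2.796
pH = pKa + log(n_ClCH2COO-/n_ClCH2COOH) = 2.796 + log(0.404/0.139) = 2.796 + (+0.463)

pH = 3.26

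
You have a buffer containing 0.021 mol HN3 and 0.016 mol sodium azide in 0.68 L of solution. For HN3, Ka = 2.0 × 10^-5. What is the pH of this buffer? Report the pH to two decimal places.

pH = 4.58

pKa = −log(2.0 × 10^-5) = 4.699
pH = pKa + log([A⁻]/[HA]) = 4.699 + log(0.016/0.021)
pH = 4.699 + (-0.118) = 4.58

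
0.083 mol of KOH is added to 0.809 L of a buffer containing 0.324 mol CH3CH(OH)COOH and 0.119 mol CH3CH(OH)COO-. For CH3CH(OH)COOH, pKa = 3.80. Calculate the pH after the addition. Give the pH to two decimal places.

OH- converts CH3CH(OH)COOH to CH3CH(OH)COO-: CH3CH(OH)COOH → 0.241 mol, CH3CH(OH)COO- → 0.202 mol.
pH = pKa + log([A⁻]/[HA]) = 3.80 + log(0.202/0.241) = 3.80 -0.077

pH = 3.72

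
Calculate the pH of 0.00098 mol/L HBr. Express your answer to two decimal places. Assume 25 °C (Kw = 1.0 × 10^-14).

HBr is a strong acid and dissociates completely, so [H+] = 0.00098 M.
pH = -log(0.00098) = 3.01

pH = 3.01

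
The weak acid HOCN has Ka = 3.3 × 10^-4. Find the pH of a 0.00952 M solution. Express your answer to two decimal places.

HOCN ⇌ OCN- + H+
Ka = [H+]²/(0.00952 − [H+]) = 3.3 × 10^-4
The 5% rule fails; solving [H+]² + Ka·[H+] − Ka·C₀ = 0 exactly:
[H+] = (−Ka + √(Ka² + 4·Ka·C₀))/2 = 1.62 × 10^-3 M
pH = −log(1.62 × 10^-3) = 2.79

pH = 2.79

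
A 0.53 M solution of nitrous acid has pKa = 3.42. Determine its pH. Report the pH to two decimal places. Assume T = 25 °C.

HNO2 ⇌ NO2- + H+
Ka = 10^(−3.42) = 3.80 × 10^-4
From the ICE table, Ka = [H+]²/(0.53 − [H+]) = 3.80 × 10^-4.
Neglecting [H+] in the denominator: [H+] = √(3.80 × 10^-4 × 0.53) = 1.42 × 10^-2 M
pH = −log[H+] = −log(1.42 × 10^-2) = 1.85

pH = 1.85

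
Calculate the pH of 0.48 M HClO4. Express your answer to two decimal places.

pH = 0.32

HClO4 is a strong acid and dissociates completely, so [H+] = 0.48 M.
pH = -log(0.48) = 0.32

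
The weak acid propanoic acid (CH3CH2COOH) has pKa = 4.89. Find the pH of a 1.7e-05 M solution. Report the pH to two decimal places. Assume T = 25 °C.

pH = 5.01

CH3CH2COOH ⇌ CH3CH2COO- + H+
Ka = 10^(−4.89) = 1.29 × 10^-5
From the ICE table, Ka = x²/(1.7e-05 − x) = 1.29 × 10^-5.
Here C₀/Ka ≈ 1.32, so the small-x approximation fails. Use the quadratic:
x = [−1.29e-05 + √(1.29e-05² + 8.77e-10)]/2 = 9.70 × 10^-6 M
pH = −log[H+] = −log(9.70 × 10^-6) = 5.01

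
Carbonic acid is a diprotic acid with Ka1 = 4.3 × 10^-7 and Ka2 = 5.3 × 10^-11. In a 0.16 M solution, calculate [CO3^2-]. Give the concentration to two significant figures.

First ionization gives [H+] ≈ [HCO3-] = 2.62 × 10^-4 M.
Second step: Ka2 = [H+][CO3^2-]/[HCO3-] ≈ [CO3^2-] (since [H+] ≈ [HCO3-]).
So [CO3^2-] ≈ Ka2.

5.3 × 10^-11 M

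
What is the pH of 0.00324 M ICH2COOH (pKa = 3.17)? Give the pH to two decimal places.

pH = 2.93

ICH2COOH ⇌ ICH2COO- + H+
Ka = 10^(−3.17) = 6.76 × 10^-4
From the ICE table, Ka = [H+]²/(0.00324 − [H+]) = 6.76 × 10^-4.
[H+] is not negligible relative to C₀; solve [H+]² + 0.000676·[H+] − 2.19e-06 = 0.
[H+] = (−Ka + √(Ka² + 4·Ka·C₀))/2 = 1.18 × 10^-3 M
pH = −log[H+] = −log(1.18 × 10^-3) = 2.93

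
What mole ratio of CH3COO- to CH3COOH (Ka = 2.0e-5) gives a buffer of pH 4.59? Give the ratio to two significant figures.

ratio = 0.78

pKa = -log(2.0 × 10^-5) = 4.699
pH = pKa + log(r) ⇒ log(r) = 4.59 − 4.699 = -0.109
r = [CH3COO-]/[CH3COOH] = 10^(-0.109) = 0.778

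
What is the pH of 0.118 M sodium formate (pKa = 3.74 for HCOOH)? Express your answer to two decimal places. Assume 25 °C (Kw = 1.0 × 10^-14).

HCOO- is the conjugate base of the weak acid HCOOH.
Ka = 10^(−3.74) = 1.82 × 10^-4
Kb = Kw/Ka = 1.0×10^-14 / 1.82 × 10^-4 = 5.49 × 10^-11
From the ICE table, Kb = [OH-]²/(0.118 − [OH-]) = 5.49 × 10^-11.
Since Kb ≪ C₀, [OH-] ≈ √(Kb·C₀) = 2.55 × 10^-6 M.
Check: 0.0022% ionized — well under 5%, approximation valid.
pOH = 5.59, so pH = 14.00 − pOH = 8.41

pH = 8.41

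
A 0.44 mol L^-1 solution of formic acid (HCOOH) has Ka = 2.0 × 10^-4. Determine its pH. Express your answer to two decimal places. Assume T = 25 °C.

HCOOH ⇌ HCOO- + H+
From the ICE table, Ka = [H+]²/(0.44 − [H+]) = 2.0 × 10^-4.
Since Ka ≪ C₀, [H+] ≈ √(Ka·C₀) = 9.38 × 10^-3 M.
pH = −log[H+] = −log(9.38 × 10^-3) = 2.03

pH = 2.03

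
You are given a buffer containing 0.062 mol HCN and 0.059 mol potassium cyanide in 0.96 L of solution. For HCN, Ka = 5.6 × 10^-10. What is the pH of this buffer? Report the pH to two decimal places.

pH = 9.23

pKa = −log(5.6 × 10^-10) = 9.252
Henderson–Hasselbalch: pH = pKa + log([CN-]/[HCN]) = 9.252 + log(0.059/0.062)
pH = 9.252 + (-0.022) = 9.23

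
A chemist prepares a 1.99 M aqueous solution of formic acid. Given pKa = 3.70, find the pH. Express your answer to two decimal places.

HCOOH ⇌ HCOO- + H+
Ka = 10^(−3.70) = 2.00 × 10^-4
Ka = x²/(1.99 − x) = 2.00 × 10^-4
Assume x ≪ 1.99: x ≈ √(2.00 × 10^-4 × 1.99) = 1.99 × 10^-2 M
pH = −log[H+] = −log(1.99 × 10^-2) = 1.70

pH = 1.70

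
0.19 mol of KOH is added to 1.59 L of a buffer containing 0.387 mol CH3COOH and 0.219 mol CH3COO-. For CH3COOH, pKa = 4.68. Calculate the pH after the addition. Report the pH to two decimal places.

pH = 5.00

After neutralization: n(CH3COOH) = 0.197 mol, n(CH3COO-) = 0.409 mol.
pH = pKa + log(n_CH3COO-/n_CH3COOH) = 4.68 + log(0.409/0.197) = 4.68 + (+0.317)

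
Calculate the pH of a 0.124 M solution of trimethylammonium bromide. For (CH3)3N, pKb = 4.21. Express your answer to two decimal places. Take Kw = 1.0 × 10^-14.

pH = 5.35

(CH3)3NH+ is the conjugate acid of the weak base (CH3)3N.
Kb = 10^(−4.21) = 6.17 × 10^-5
Ka = Kw/Kb = 1.0×10^-14 / 6.17 × 10^-5 = 1.62 × 10^-10
Ka = [H+]²/(0.124 − [H+]) = 1.62 × 10^-10
Since Ka ≪ C₀, [H+] ≈ √(Ka·C₀) = 4.48 × 10^-6 M.
pH = −log[H+] = −log(4.48 × 10^-6) = 5.35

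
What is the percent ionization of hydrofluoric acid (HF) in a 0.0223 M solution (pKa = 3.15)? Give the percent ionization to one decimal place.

HF ⇌ F- + H+; let x = [H+] at equilibrium.
Ka = 10^(−3.15) = 7.08 × 10^-4
Ka = x²/(C₀ − x); solving the quadratic gives x = 3.64 × 10^-3 M.
% ionization = x/C₀ × 100% = 3.64 × 10^-3/0.0223 × 100% = 16.3%

16.3%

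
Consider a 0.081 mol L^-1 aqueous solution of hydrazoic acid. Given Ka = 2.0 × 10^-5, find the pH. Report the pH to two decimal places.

pH = 2.90

HN3 ⇌ N3- + H+
Ka = x²/(0.081 − x) = 2.0 × 10^-5
Neglecting x in the denominator: x = √(2.0 × 10^-5 × 0.081) = 1.27 × 10^-3 M
pH = −log[H+] = −log(1.27 × 10^-3) = 2.90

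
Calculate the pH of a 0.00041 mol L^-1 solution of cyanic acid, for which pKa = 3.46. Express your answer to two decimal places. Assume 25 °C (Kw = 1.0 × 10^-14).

pH = 3.62

HOCN ⇌ OCN- + H+
Ka = 10^(−3.46) = 3.47 × 10^-4
From the ICE table, Ka = x²/(0.00041 − x) = 3.47 × 10^-4.
x is not negligible relative to C₀; solve x² + 0.000347·x − 1.42e-07 = 0.
x = (−Ka + √(Ka² + 4·Ka·C₀))/2 = 2.42 × 10^-4 M
pH = −log(2.42 × 10^-4) = 3.62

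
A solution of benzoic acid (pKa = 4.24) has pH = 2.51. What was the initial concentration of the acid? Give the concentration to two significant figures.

[H+] = 10^(-2.51) = 3.09 × 10^-3 M = x
Ka = 10^(−4.24) = 5.75 × 10^-5
Ka = x²/(C₀ − x) ⇒ C₀ = x + x²/Ka
C₀ = 3.09 × 10^-3 + (3.09 × 10^-3)²/(5.75 × 10^-5) = 1.69 × 10^-1 M

C₀ = 1.7 × 10^-1 M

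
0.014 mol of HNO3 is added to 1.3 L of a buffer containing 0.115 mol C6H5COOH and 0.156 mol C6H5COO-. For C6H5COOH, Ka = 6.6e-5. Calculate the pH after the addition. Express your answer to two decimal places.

pH = 4.22

After neutralization: n(C6H5COOH) = 0.129 mol, n(C6H5COO-) = 0.142 mol.
pKa = −log(6.6 × 10^-5) = 4.180
pH = pKa + log([A⁻]/[HA]) = 4.180 + log(0.142/0.129) = 4.180 +0.042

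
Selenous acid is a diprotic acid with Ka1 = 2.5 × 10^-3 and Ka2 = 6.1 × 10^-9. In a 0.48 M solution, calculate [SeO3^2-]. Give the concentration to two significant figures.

6.1 × 10^-9 M

First ionization gives [H+] ≈ [HSeO3-] = 3.34 × 10^-2 M.
Second step: Ka2 = [H+][SeO3^2-]/[HSeO3-] ≈ [SeO3^2-] (since [H+] ≈ [HSeO3-]).
So [SeO3^2-] ≈ Ka2.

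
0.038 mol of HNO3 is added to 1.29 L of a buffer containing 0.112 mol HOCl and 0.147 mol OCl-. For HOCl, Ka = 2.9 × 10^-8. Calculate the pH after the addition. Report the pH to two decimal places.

After neutralization: n(HOCl) = 0.15 mol, n(OCl-) = 0.109 mol.
pKa = −log(2.9 × 10^-8) = 7.538
pH = pKa + log([A⁻]/[HA]) = 7.538 + log(0.109/0.15) = 7.538 -0.139

pH = 7.40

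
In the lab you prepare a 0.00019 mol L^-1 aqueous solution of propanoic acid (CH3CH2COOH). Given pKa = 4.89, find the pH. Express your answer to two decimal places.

pH = 4.36

CH3CH2COOH ⇌ CH3CH2COO- + H+
Ka = 10^(−4.89) = 1.29 × 10^-5
Ka = x²/(0.00019 − x) = 1.29 × 10^-5
x is not negligible relative to C₀; solve x² + 1.29e-05·x − 2.45e-09 = 0.
x = [−1.29e-05 + √(1.29e-05² + 9.8e-09)]/2 = 4.35 × 10^-5 M
pH = −log[H+] = −log(4.35 × 10^-5) = 4.36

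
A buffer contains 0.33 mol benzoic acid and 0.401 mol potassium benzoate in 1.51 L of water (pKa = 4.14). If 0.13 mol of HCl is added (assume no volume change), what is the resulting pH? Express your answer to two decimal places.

Added H+ converts C6H5COO- to C6H5COOH: C6H5COOH → 0.46 mol, C6H5COO- → 0.271 mol.
Henderson–Hasselbalch with mole ratio 0.271/0.46: pH = 4.14 + (-0.230)

pH = 3.91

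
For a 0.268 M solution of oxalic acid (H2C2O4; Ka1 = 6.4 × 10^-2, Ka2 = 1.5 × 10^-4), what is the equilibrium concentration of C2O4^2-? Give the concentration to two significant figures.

First ionization gives [H+] ≈ [HC2O4-] = 1.03 × 10^-1 M.
Second step: Ka2 = [H+][C2O4^2-]/[HC2O4-] ≈ [C2O4^2-] (since [H+] ≈ [HC2O4-]).
So [C2O4^2-] ≈ Ka2.

1.5 × 10^-4 M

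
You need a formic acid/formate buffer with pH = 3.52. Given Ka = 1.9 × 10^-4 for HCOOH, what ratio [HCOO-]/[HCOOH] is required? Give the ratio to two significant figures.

ratio = 0.63

pKa = -log(1.9 × 10^-4) = 3.721
pH = pKa + log(r) ⇒ log(r) = 3.52 − 3.721 = -0.201
r = [HCOO-]/[HCOOH] = 10^(-0.201) = 0.63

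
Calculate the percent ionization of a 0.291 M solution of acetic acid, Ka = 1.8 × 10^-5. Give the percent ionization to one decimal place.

CH3COOH ⇌ CH3COO- + H+; let x = [H+] at equilibrium.
x ≈ √(Ka·C₀) = √(1.8 × 10^-5 × 0.291) = 2.29 × 10^-3 M
% ionization = x/C₀ × 100% = 2.29 × 10^-3/0.291 × 100% = 0.8%

0.8%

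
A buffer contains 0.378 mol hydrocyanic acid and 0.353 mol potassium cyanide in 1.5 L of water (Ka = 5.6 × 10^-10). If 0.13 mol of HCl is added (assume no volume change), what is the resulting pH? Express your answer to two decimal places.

pH = 8.89

After neutralization: n(HCN) = 0.508 mol, n(CN-) = 0.223 mol.
pKa = −log(5.6 × 10^-10) = 9.252
pH = pKa + log(n_CN-/n_HCN) = 9.252 + log(0.223/0.508) = 9.252 + (-0.358)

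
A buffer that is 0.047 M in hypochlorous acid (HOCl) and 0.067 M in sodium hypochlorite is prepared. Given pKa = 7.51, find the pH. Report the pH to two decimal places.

Using pH = pKa + log([base]/[acid]) with [base]/[acid] = 0.067/0.047:
pH = 7.51 + (+0.154) = 7.66

pH = 7.66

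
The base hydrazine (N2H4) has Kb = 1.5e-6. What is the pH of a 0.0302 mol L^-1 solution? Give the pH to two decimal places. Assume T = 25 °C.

N2H4 + H2O ⇌ N2H5+ + OH-
From the ICE table, Kb = x²/(0.0302 − x) = 1.5 × 10^-6.
Assume x ≪ 0.0302: x ≈ √(1.5 × 10^-6 × 0.0302) = 2.13 × 10^-4 M
Check: 0.7% ionized — well under 5%, approximation valid.
pOH = 3.67, so pH = 14.00 − pOH = 10.33

pH = 10.33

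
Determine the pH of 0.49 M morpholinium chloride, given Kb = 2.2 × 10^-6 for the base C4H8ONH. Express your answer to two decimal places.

C4H8ONH2+ is the conjugate acid of the weak base C4H8ONH.
Ka = Kw/Kb = 1.0×10^-14 / 2.2 × 10^-6 = 4.55 × 10^-9
Let x = [H+] at equilibrium. Ka = x²/(0.49 − x).
Assume x ≪ 0.49: x ≈ √(4.55 × 10^-9 × 0.49) = 4.72 × 10^-5 M
pH = −log(4.72 × 10^-5) = 4.33

pH = 4.33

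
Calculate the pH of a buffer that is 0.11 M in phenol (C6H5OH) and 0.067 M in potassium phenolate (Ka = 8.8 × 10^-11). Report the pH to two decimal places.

pH = 9.84

pKa = −log(8.8 × 10^-11) = 10.056
Using pH = pKa + log([base]/[acid]) with [base]/[acid] = 0.067/0.11:
pH = 10.056 + (-0.215) = 9.84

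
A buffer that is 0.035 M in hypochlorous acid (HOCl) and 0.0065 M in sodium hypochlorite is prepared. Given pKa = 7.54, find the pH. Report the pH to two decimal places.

pH = 6.81

pH = pKa + log([A⁻]/[HA]) = 7.54 + log(0.0065/0.035)
pH = 7.54 + (-0.731) = 6.81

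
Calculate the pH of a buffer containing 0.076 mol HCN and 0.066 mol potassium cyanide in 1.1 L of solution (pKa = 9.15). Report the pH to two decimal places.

Henderson–Hasselbalch: pH = pKa + log([CN-]/[HCN]) = 9.15 + log(0.066/0.076)
pH = 9.15 + (-0.061) = 9.09

pH = 9.09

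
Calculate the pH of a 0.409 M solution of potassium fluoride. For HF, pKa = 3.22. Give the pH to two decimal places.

F- is the conjugate base of the weak acid HF.
Ka = 10^(−3.22) = 6.03 × 10^-4
Kb = Kw/Ka = 1.0×10^-14 / 6.03 × 10^-4 = 1.66 × 10^-11
From the ICE table, Kb = [OH-]²/(0.409 − [OH-]) = 1.66 × 10^-11.
Since Kb ≪ C₀, [OH-] ≈ √(Kb·C₀) = 2.61 × 10^-6 M.
([OH-]/C₀ = 0.00064% < 5%, so the approximation holds.)
pOH = −log(2.61 × 10^-6) = 5.58; pH = 14.00 − 5.58 = 8.42

pH = 8.42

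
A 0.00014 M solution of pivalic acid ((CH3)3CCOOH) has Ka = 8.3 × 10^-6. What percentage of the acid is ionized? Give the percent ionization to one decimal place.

21.6%

(CH3)3CCOOH ⇌ (CH3)3CCOO- + H+; let x = [H+] at equilibrium.
Ka = x²/(C₀ − x); solving the quadratic gives x = 3.02 × 10^-5 M.
% ionization = x/C₀ × 100% = 3.02 × 10^-5/0.00014 × 100% = 21.6%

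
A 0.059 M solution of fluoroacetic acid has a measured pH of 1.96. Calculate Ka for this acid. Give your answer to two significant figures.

[H+] = 10^(-1.96) = 1.10 × 10^-2 M
At equilibrium [HA] = 0.059 − 1.10 × 10^-2 = 4.80 × 10^-2 M
Ka = [H+][A-]/[HA] = (1.10 × 10^-2)² / 4.80 × 10^-2 = 2.5 × 10^-3

Ka = 2.5 × 10^-3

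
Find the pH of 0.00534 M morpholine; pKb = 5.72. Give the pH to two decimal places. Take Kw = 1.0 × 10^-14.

pH = 10.00

C4H8ONH + H2O ⇌ C4H8ONH2+ + OH-
Kb = 10^(−5.72) = 1.91 × 10^-6
Kb = x²/(0.00534 − x) = 1.91 × 10^-6
Neglecting x in the denominator: x = √(1.91 × 10^-6 × 0.00534) = 1.01 × 10^-4 M
(x/C₀ = 1.9% < 5%, so the approximation holds.)
pOH = −log(1.01 × 10^-4) = 4.00; pH = 14.00 − 4.00 = 10.00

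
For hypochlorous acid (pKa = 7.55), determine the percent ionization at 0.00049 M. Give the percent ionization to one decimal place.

HOCl ⇌ OCl- + H+; let x = [H+] at equilibrium.
Ka = 10^(−7.55) = 2.82 × 10^-8
x ≈ √(Ka·C₀) = √(2.82 × 10^-8 × 0.00049) = 3.72 × 10^-6 M
Fraction ionized = 3.72 × 10^-6 / 0.00049 = 0.0076 → 0.8%

0.8%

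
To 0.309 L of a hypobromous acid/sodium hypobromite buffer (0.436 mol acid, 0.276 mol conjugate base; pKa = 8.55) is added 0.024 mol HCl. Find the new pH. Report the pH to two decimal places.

Added H+ converts OBr- to HOBr: HOBr → 0.46 mol, OBr- → 0.252 mol.
pH = pKa + log(n_OBr-/n_HOBr) = 8.55 + log(0.252/0.46) = 8.55 + (-0.261)

pH = 8.29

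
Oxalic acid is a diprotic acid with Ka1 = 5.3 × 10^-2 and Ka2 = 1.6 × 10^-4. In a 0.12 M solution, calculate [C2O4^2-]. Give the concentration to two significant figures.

1.6 × 10^-4 M

First ionization gives [H+] ≈ [HC2O4-] = 5.75 × 10^-2 M.
Second step: Ka2 = [H+][C2O4^2-]/[HC2O4-] ≈ [C2O4^2-] (since [H+] ≈ [HC2O4-]).
So [C2O4^2-] ≈ Ka2.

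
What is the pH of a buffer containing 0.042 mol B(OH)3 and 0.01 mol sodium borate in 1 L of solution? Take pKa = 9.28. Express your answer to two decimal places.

pH = 8.66

pH = pKa + log([A⁻]/[HA]) = 9.28 + log(0.01/0.042)
pH = 9.28 + (-0.623) = 8.66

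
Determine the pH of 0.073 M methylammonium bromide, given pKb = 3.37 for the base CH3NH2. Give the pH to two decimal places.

CH3NH3+ is the conjugate acid of the weak base CH3NH2.
Kb = 10^(−3.37) = 4.27 × 10^-4
Ka = Kw/Kb = 1.0×10^-14 / 4.27 × 10^-4 = 2.34 × 10^-11
From the ICE table, Ka = x²/(0.073 − x) = 2.34 × 10^-11.
Since Ka ≪ C₀, x ≈ √(Ka·C₀) = 1.31 × 10^-6 M.
pH = −log(1.31 × 10^-6) = 5.88

pH = 5.88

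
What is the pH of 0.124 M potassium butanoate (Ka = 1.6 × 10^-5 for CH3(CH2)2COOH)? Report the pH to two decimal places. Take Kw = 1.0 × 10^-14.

pH = 8.94

CH3(CH2)2COO- is the conjugate base of the weak acid CH3(CH2)2COOH.
Kb = Kw/Ka = 1.0×10^-14 / 1.6 × 10^-5 = 6.25 × 10^-10
From the ICE table, Kb = [OH-]²/(0.124 − [OH-]) = 6.25 × 10^-10.
Since Kb ≪ C₀, [OH-] ≈ √(Kb·C₀) = 8.80 × 10^-6 M.
([OH-]/C₀ = 0.0071% < 5%, so the approximation holds.)
pOH = 5.06, so pH = 14.00 − pOH = 8.94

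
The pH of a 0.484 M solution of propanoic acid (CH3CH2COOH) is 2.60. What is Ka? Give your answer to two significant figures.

Ka = 1.3 × 10^-5

[H+] = 10^(-2.60) = 2.51 × 10^-3 M
At equilibrium [HA] = 0.484 − 2.51 × 10^-3 = 4.81 × 10^-1 M
Ka = [H+][A-]/[HA] = (2.51 × 10^-3)² / 4.81 × 10^-1 = 1.3 × 10^-5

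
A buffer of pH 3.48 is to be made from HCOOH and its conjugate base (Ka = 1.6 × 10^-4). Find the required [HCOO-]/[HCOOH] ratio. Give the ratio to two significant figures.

pKa = -log(1.6 × 10^-4) = 3.796
pH = pKa + log(r) ⇒ log(r) = 3.48 − 3.796 = -0.316
r = [HCOO-]/[HCOOH] = 10^(-0.316) = 0.483

ratio = 0.48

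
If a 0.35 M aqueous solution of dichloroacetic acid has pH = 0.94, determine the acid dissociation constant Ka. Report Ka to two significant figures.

[H+] = 10^(-0.94) = 1.15 × 10^-1 M
At equilibrium [HA] = 0.35 − 1.15 × 10^-1 = 2.35 × 10^-1 M
Ka = [H+][A-]/[HA] = (1.15 × 10^-1)² / 2.35 × 10^-1 = 5.6 × 10^-2

Ka = 5.6 × 10^-2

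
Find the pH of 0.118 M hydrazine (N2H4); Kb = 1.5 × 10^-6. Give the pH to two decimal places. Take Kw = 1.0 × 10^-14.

N2H4 + H2O ⇌ N2H5+ + OH-
From the ICE table, Kb = [OH-]²/(0.118 − [OH-]) = 1.5 × 10^-6.
Neglecting [OH-] in the denominator: [OH-] = √(1.5 × 10^-6 × 0.118) = 4.21 × 10^-4 M
pOH = 3.38, so pH = 14.00 − pOH = 10.62

pH = 10.62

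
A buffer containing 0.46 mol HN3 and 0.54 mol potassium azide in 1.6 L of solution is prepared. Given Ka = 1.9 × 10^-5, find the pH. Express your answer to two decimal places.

pH = 4.79

pKa = −log(1.9 × 10^-5) = 4.721
pH = pKa + log([A⁻]/[HA]) = 4.721 + log(0.54/0.46)
pH = 4.721 + (+0.070) = 4.79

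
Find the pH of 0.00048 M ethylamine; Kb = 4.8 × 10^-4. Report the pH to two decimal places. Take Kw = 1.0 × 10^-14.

pH = 10.47

C2H5NH2 + H2O ⇌ C2H5NH3+ + OH-
Kb = x²/(0.00048 − x) = 4.8 × 10^-4
x is not negligible relative to C₀; solve x² + 0.00048·x − 2.3e-07 = 0.
x = [−0.00048 + √(0.00048² + 9.22e-07)]/2 = 2.97 × 10^-4 M
pOH = −log(2.97 × 10^-4) = 3.53; pH = 14.00 − 3.53 = 10.47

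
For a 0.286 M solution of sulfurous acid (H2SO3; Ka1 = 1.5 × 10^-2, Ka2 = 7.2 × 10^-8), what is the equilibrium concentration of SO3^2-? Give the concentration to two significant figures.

First ionization gives [H+] ≈ [HSO3-] = 5.84 × 10^-2 M.
Second step: Ka2 = [H+][SO3^2-]/[HSO3-] ≈ [SO3^2-] (since [H+] ≈ [HSO3-]).
So [SO3^2-] ≈ Ka2.

7.2 × 10^-8 M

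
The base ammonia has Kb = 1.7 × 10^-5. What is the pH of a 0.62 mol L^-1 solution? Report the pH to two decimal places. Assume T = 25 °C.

pH = 11.51

NH3 + H2O ⇌ NH4+ + OH-
From the ICE table, Kb = x²/(0.62 − x) = 1.7 × 10^-5.
Since Kb ≪ C₀, x ≈ √(Kb·C₀) = 3.25 × 10^-3 M.
pOH = −log(3.25 × 10^-3) = 2.49; pH = 14.00 − 2.49 = 11.51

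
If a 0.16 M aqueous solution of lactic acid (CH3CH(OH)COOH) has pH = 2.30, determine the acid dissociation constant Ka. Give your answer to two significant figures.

Ka = 1.6 × 10^-4

[H+] = 10^(-2.30) = 5.01 × 10^-3 M
At equilibrium [HA] = 0.16 − 5.01 × 10^-3 = 1.55 × 10^-1 M
Ka = [H+][A-]/[HA] = (5.01 × 10^-3)² / 1.55 × 10^-1 = 1.6 × 10^-4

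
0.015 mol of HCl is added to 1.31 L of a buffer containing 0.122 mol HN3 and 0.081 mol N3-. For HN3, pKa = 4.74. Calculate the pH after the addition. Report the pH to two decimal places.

Added H+ converts N3- to HN3: HN3 → 0.137 mol, N3- → 0.066 mol.
pH = pKa + log([A⁻]/[HA]) = 4.74 + log(0.066/0.137) = 4.74 -0.317

pH = 4.42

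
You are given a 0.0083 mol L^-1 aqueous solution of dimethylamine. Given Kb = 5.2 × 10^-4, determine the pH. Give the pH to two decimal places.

pH = 11.26

(CH3)2NH + H2O ⇌ (CH3)2NH2+ + OH-
Kb = [OH-]²/(0.0083 − [OH-]) = 5.2 × 10^-4
[OH-] is not negligible relative to C₀; solve [OH-]² + 0.00052·[OH-] − 4.32e-06 = 0.
[OH-] = [−0.00052 + √(0.00052² + 1.73e-05)]/2 = 1.83 × 10^-3 M
pOH = −log(1.83 × 10^-3) = 2.74; pH = 14.00 − 2.74 = 11.26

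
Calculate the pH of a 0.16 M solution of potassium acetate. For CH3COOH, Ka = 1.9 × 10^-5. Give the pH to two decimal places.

pH = 8.96

CH3COO- is the conjugate base of the weak acid CH3COOH.
Kb = Kw/Ka = 1.0×10^-14 / 1.9 × 10^-5 = 5.26 × 10^-10
Kb = x²/(0.16 − x) = 5.26 × 10^-10
Neglecting x in the denominator: x = √(5.26 × 10^-10 × 0.16) = 9.17 × 10^-6 M
pOH = −log(9.17 × 10^-6) = 5.04; pH = 14.00 − 5.04 = 8.96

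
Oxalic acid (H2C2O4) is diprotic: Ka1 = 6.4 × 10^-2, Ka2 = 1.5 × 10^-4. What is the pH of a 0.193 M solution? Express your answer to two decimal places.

Since Ka1 ≫ Ka2, the first ionization dominates [H+].
Ka1 = x²/(0.193 − x) = 6.4 × 10^-2
Solving the quadratic: x = (−Ka1 + √(Ka1² + 4·Ka1·C₀))/2 = 8.37 × 10^-2 M
pH = −log(8.37 × 10^-2) = 1.08

pH = 1.08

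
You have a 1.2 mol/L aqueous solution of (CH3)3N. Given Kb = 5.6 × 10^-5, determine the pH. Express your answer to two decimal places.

pH = 11.91

(CH3)3N + H2O ⇌ (CH3)3NH+ + OH-
Kb = x²/(1.2 − x) = 5.6 × 10^-5
Since Kb ≪ C₀, x ≈ √(Kb·C₀) = 8.20 × 10^-3 M.
(x/C₀ = 0.68% < 5%, so the approximation holds.)
pOH = −log(8.20 × 10^-3) = 2.09; pH = 14.00 − 2.09 = 11.91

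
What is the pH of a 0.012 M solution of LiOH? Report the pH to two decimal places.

LiOH is a strong base; [OH-] = 0.012 M.
pOH = -log(0.012) = 1.92
pH = 14.00 - 1.92 = 12.08

pH = 12.08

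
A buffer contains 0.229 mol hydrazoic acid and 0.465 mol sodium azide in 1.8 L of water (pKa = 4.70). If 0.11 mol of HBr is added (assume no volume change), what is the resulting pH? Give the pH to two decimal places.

pH = 4.72

Added H+ converts N3- to HN3: HN3 → 0.339 mol, N3- → 0.355 mol.
pH = pKa + log(n_N3-/n_HN3) = 4.70 + log(0.355/0.339) = 4.70 + (+0.020)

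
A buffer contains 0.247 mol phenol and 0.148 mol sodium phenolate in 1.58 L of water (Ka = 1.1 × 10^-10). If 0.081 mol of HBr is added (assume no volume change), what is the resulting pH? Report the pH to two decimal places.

Added H+ converts C6H5O- to C6H5OH: C6H5OH → 0.328 mol, C6H5O- → 0.067 mol.
pKa = −log(1.1 × 10^-10) = 9.959
Henderson–Hasselbalch with mole ratio 0.067/0.328: pH = 9.959 + (-0.690)

pH = 9.27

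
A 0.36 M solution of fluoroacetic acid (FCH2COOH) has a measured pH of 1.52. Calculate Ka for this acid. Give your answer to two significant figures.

Ka = 2.8 × 10^-3

[H+] = 10^(-1.52) = 3.02 × 10^-2 M
At equilibrium [HA] = 0.36 − 3.02 × 10^-2 = 3.30 × 10^-1 M
Ka = [H+][A-]/[HA] = (3.02 × 10^-2)² / 3.30 × 10^-1 = 2.8 × 10^-3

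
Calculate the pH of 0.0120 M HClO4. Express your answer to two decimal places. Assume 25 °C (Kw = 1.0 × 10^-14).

HClO4 is a strong acid and dissociates completely, so [H+] = 0.0120 M.
pH = -log(0.012) = 1.92

pH = 1.92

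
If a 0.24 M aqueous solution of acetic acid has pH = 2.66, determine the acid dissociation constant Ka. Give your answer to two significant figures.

[H+] = 10^(-2.66) = 2.19 × 10^-3 M
At equilibrium [HA] = 0.24 − 2.19 × 10^-3 = 2.38 × 10^-1 M
Ka = [H+][A-]/[HA] = (2.19 × 10^-3)² / 2.38 × 10^-1 = 2.0 × 10^-5

Ka = 2.0 × 10^-5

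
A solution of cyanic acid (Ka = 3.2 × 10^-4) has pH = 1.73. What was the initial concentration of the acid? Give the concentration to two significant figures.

C₀ = 1.1 M

[H+] = 10^(-1.73) = 1.86 × 10^-2 M = x
Ka = x²/(C₀ − x) ⇒ C₀ = x + x²/Ka
C₀ = 1.86 × 10^-2 + (1.86 × 10^-2)²/(3.2 × 10^-4) = 1.10 M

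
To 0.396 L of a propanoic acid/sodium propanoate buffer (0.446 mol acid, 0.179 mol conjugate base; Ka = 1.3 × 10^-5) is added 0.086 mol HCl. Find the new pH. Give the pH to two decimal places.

Added H+ converts CH3CH2COO- to CH3CH2COOH: CH3CH2COOH → 0.532 mol, CH3CH2COO- → 0.093 mol.
pKa = −log(1.3 × 10^-5) = 4.886
Henderson–Hasselbalch with mole ratio 0.093/0.532: pH = 4.886 + (-0.757)

pH = 4.13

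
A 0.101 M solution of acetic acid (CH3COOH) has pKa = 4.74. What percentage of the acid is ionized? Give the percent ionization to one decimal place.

CH3COOH ⇌ CH3COO- + H+; let x = [H+] at equilibrium.
Ka = 10^(−4.74) = 1.82 × 10^-5
x ≈ √(Ka·C₀) = √(1.82 × 10^-5 × 0.101) = 1.36 × 10^-3 M
% ionization = x/C₀ × 100% = 1.36 × 10^-3/0.101 × 100% = 1.3%

1.3%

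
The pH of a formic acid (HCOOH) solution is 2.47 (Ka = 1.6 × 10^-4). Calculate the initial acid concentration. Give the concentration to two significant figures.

C₀ = 7.5 × 10^-2 M

[H+] = 10^(-2.47) = 3.39 × 10^-3 M = x
Ka = x²/(C₀ − x) ⇒ C₀ = x + x²/Ka
C₀ = 3.39 × 10^-3 + (3.39 × 10^-3)²/(1.6 × 10^-4) = 7.52 × 10^-2 M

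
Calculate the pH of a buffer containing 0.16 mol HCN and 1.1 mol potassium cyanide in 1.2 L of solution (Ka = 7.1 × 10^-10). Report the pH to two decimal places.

pH = 9.99

pKa = −log(7.1 × 10^-10) = 9.149
pH = pKa + log([A⁻]/[HA]) = 9.149 + log(1.1/0.16)
pH = 9.149 + (+0.837) = 9.99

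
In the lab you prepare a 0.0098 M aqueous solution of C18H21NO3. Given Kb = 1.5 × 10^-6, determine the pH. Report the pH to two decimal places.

pH = 10.08

C18H21NO3 + H2O ⇌ C18H22NO3+ + OH-
From the ICE table, Kb = [OH-]²/(0.0098 − [OH-]) = 1.5 × 10^-6.
Neglecting [OH-] in the denominator: [OH-] = √(1.5 × 10^-6 × 0.0098) = 1.21 × 10^-4 M
pOH = −log(1.21 × 10^-4) = 3.92; pH = 14.00 − 3.92 = 10.08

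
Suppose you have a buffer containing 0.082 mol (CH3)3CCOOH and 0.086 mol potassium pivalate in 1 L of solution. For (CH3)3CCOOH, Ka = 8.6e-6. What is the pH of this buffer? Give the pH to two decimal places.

pKa = −log(8.6 × 10^-6) = 5.066
Using pH = pKa + log([base]/[acid]) with [base]/[acid] = 0.086/0.082:
pH = 5.066 + (+0.021) = 5.09

pH = 5.09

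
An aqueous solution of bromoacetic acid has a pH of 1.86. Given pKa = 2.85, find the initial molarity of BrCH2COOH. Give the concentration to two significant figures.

[H+] = 10^(-1.86) = 1.38 × 10^-2 M = x
Ka = 10^(−2.85) = 1.41 × 10^-3
Ka = x²/(C₀ − x) ⇒ C₀ = x + x²/Ka
C₀ = 1.38 × 10^-2 + (1.38 × 10^-2)²/(1.41 × 10^-3) = 1.49 × 10^-1 M

C₀ = 1.5 × 10^-1 M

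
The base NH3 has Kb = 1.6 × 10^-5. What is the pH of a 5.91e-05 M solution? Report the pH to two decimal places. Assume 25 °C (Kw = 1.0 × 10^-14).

NH3 + H2O ⇌ NH4+ + OH-
Kb = [OH-]²/(5.91e-05 − [OH-]) = 1.6 × 10^-5
[OH-] is not negligible relative to C₀; solve [OH-]² + 1.6e-05·[OH-] − 9.46e-10 = 0.
[OH-] = [−1.6e-05 + √(1.6e-05² + 3.78e-09)]/2 = 2.38 × 10^-5 M
pOH = 4.62, so pH = 14.00 − pOH = 9.38

pH = 9.38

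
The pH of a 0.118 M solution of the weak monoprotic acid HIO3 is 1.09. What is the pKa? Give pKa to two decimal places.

[H+] = 10^(-1.09) = 8.13 × 10^-2 M
At equilibrium [HA] = 0.118 − 8.13 × 10^-2 = 3.67 × 10^-2 M
Ka = [H+][A-]/[HA] = (8.13 × 10^-2)² / 3.67 × 10^-2 = 1.80 × 10^-1
pKa = -log(1.80 × 10^-1) = 0.74

pKa = 0.74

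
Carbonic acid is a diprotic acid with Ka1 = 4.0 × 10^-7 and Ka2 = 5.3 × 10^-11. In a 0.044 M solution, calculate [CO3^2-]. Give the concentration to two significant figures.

5.3 × 10^-11 M

First ionization gives [H+] ≈ [HCO3-] = 1.33 × 10^-4 M.
Second step: Ka2 = [H+][CO3^2-]/[HCO3-] ≈ [CO3^2-] (since [H+] ≈ [HCO3-]).
So [CO3^2-] ≈ Ka2.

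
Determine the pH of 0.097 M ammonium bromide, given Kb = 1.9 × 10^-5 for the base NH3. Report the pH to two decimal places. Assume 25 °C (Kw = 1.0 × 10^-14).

NH4+ is the conjugate acid of the weak base NH3.
Ka = Kw/Kb = 1.0×10^-14 / 1.9 × 10^-5 = 5.26 × 10^-10
Ka = x²/(0.097 − x) = 5.26 × 10^-10
Neglecting x in the denominator: x = √(5.26 × 10^-10 × 0.097) = 7.14 × 10^-6 M
(x/C₀ = 0.0074% < 5%, so the approximation holds.)
pH = −log(7.14 × 10^-6) = 5.15

pH = 5.15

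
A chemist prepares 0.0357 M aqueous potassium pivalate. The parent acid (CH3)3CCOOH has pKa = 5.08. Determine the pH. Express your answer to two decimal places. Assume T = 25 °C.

(CH3)3CCOO- is the conjugate base of the weak acid (CH3)3CCOOH.
Ka = 10^(−5.08) = 8.32 × 10^-6
Kb = Kw/Ka = 1.0×10^-14 / 8.32 × 10^-6 = 1.20 × 10^-9
From the ICE table, Kb = [OH-]²/(0.0357 − [OH-]) = 1.20 × 10^-9.
Since Kb ≪ C₀, [OH-] ≈ √(Kb·C₀) = 6.55 × 10^-6 M.
Check: 0.018% ionized — well under 5%, approximation valid.
pOH = 5.18, so pH = 14.00 − pOH = 8.82

pH = 8.82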